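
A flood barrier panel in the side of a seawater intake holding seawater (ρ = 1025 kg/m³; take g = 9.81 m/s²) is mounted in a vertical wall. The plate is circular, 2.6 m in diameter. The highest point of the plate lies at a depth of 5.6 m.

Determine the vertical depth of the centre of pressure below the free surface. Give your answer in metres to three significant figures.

γ = ρg = 1025 × 9.81 / 1000 = 10.05525 kN/m³.
The centroid is at the centre, 1.3 m below the top of the plate, so the centroid depth is h_c = 5.6 + 1.3 = 6.9 m.
A = π(1.3)² = 5.30929 m².
Resultant F = γ·h_c·A = 10.05525 × 6.9 × 5.30929 = 368.365 kN.
I_c = πr⁴/4 = π × 1.3⁴/4 = 2.24318 m⁴.
Centre of pressure: y_p = y_c + I_c/(y_c·A) = 6.9 + 2.24318/(6.9 × 5.30929) = 6.9 + 0.061232 = 6.96123 m along the plane.

h_p = 6.96 m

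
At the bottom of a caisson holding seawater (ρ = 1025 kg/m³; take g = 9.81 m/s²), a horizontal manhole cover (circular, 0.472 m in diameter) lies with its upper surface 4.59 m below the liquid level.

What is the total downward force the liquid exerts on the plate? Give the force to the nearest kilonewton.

F ≈ 8 kN

γ = ρg = 1025 × 9.81 / 1000 = 10.05525 kN/m³.
The plate is horizontal, so pressure is uniform at p = γ·h = 10.05525 × 4.59 = 46.1536 kN/m².
A = π(0.236)² = 0.174974 m².
F = p·A = 46.1536 × 0.174974 = 8.07568 kN.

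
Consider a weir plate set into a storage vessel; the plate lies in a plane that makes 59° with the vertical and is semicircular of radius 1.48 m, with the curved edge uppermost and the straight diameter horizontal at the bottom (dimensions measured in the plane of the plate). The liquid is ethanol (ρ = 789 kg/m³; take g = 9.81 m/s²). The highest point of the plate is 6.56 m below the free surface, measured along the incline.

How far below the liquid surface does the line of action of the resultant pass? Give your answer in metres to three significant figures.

h_p = 3.83 m

γ = ρg = 789 × 9.81 / 1000 = 7.74009 kN/m³.
The plate makes 59° with the vertical, i.e. θ = 90° − 59° = 31° to the horizontal. Measuring y along the incline from the free-surface line, vertical depth h = y·sinθ with sinθ = 0.515038.
The centroid lies 4r/(3π) = 0.628132 m above the diameter, so r − 4r/(3π) = 1.48 − 0.628132 = 0.851868 m below the topmost point, so y_c = 6.56 + 0.851868 = 7.41187 m and h_c = 7.41187 × 0.515038 = 3.81739 m.
A = πr²/2 = π × 1.48²/2 = 3.44067 m².
Resultant F = γ·h_c·A = 7.74009 × 3.81739 × 3.44067 = 101.661 kN.
I_c = (π/8 − 8/(9π))·r⁴ = 0.109757 × 1.48⁴ = 0.526598 m⁴.
Centre of pressure: y_p = y_c + I_c/(y_c·A) = 7.41187 + 0.526598/(7.41187 × 3.44067) = 7.41187 + 0.0206494 = 7.43252 m along the plane.
Vertically, h_p = y_p·sinθ = 7.43252 × 0.515038 = 3.82803 m.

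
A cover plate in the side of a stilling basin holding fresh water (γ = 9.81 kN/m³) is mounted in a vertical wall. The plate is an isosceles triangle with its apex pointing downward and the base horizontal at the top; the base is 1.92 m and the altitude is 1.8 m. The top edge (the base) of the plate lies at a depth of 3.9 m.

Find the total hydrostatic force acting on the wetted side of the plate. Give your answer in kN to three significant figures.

F ≈ 76.3 kN

γ = 9.81 kN/m³.
With the apex down, the centroid sits h/3 = 1.8/3 = 0.6 m below the base (the top edge), so the centroid depth is h_c = 3.9 + 0.6 = 4.5 m.
A = ½ × 1.92 × 1.8 = 1.728 m².
Resultant F = γ·h_c·A = 9.81 × 4.5 × 1.728 = 76.2826 kN.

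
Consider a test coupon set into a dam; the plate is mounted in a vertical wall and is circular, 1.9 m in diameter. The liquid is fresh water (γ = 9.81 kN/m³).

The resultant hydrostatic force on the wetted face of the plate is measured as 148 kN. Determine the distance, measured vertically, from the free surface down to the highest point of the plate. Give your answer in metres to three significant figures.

γ = 9.81 kN/m³.
A = π(0.95)² = 2.83529 m².
From F = γ·h_c·A, the centroid depth is h_c = 148/(9.81 × 2.83529) = 5.32102 m.
The centroid is at the centre, 0.95 m below the top of the plate, so the highest point sits at h_top = 5.32102 − 0.95 = 4.37102 m below the surface.

d_top ≈ 4.37 m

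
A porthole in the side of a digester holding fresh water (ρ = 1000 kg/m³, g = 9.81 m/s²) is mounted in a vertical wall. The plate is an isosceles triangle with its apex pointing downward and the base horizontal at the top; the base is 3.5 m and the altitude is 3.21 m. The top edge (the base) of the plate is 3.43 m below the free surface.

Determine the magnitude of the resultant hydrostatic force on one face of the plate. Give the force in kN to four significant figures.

γ = ρg = 1000 × 9.81 = 9810 N/m³ = 9.81 kN/m³.
With the apex down, the centroid sits h/3 = 3.21/3 = 1.07 m below the base (the top edge), so the centroid depth is h_c = 3.43 + 1.07 = 4.5 m.
A = ½ × 3.5 × 3.21 = 5.6175 m².
Resultant F = γ·h_c·A = 9.81 × 4.5 × 5.6175 = 247.985 kN.

F ≈ 248.0 kN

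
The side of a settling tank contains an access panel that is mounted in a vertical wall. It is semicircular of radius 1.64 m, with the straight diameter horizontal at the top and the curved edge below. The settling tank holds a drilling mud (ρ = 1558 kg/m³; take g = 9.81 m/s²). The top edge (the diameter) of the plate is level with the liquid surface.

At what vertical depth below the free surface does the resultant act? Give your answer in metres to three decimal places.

γ = ρg = 1558 × 9.81 / 1000 = 15.28398 kN/m³.
The centroid of a semicircle lies 4r/(3π) = 0.696038 m from the diameter, here below the top edge, so the centroid depth is h_c = 0.696038 m.
A = πr²/2 = π × 1.64²/2 = 4.22481 m².
Resultant F = γ·h_c·A = 15.28398 × 0.696038 × 4.22481 = 44.9445 kN.
I_c = (π/8 − 8/(9π))·r⁴ = 0.109757 × 1.64⁴ = 0.793976 m⁴.
Centre of pressure: y_p = y_c + I_c/(y_c·A) = 0.696038 + 0.793976/(0.696038 × 4.22481) = 0.696038 + 0.270002 = 0.96604 m along the plane.

h_p = 0.966 m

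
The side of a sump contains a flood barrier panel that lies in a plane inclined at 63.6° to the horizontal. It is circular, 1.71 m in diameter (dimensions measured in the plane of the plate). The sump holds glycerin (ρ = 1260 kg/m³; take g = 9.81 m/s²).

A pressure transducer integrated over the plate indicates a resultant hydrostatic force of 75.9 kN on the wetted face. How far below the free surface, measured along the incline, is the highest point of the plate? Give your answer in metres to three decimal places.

γ = ρg = 1260 × 9.81 / 1000 = 12.3606 kN/m³.
A = π(0.855)² = 2.29658 m².
From F = γ·h_c·A, the centroid depth is h_c = 75.9/(12.3606 × 2.29658) = 2.67375 m.
Let θ = 63.6° be the plate's angle to the horizontal; measure y along the incline from where the plane meets the free surface. Vertical depth h = y·sinθ with sinθ = 0.895712.
Along the incline, y_c = h_c/sinθ = 2.67375/0.895712 = 2.98506 m.
The centroid is at the centre, 0.855 m below the top of the plate, so the highest point sits at y_top = 2.98506 − 0.855 = 2.13006 m along the incline.

y_top ≈ 2.130 m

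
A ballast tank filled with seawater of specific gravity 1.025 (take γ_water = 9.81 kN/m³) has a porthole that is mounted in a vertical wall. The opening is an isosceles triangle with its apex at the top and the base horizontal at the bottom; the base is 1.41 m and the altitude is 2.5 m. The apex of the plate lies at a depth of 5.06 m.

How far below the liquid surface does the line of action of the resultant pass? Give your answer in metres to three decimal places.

γ = 1.025 × 9.81 = 10.05525 kN/m³.
With the apex up, the centroid sits 2h/3 = 2 × 2.5/3 = 1.66667 m below the apex, so the centroid depth is h_c = 5.06 + 1.66667 = 6.72667 m.
A = ½ × 1.41 × 2.5 = 1.7625 m².
Resultant F = γ·h_c·A = 10.05525 × 6.72667 × 1.7625 = 119.213 kN.
I_c = b·h³/36 = 1.41 × 2.5³/36 = 0.611979 m⁴.
Centre of pressure: y_p = y_c + I_c/(y_c·A) = 6.72667 + 0.611979/(6.72667 × 1.7625) = 6.72667 + 0.0516187 = 6.77829 m along the plane.

h_p = 6.778 m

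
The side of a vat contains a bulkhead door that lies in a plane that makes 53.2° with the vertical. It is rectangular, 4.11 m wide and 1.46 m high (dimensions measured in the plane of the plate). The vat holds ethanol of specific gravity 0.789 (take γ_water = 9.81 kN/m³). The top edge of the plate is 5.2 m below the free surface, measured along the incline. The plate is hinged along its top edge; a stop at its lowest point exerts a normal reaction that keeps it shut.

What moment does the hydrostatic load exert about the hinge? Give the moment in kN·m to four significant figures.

M ≈ 125.4 kN·m

γ = 0.789 × 9.81 = 7.74009 kN/m³.
The plate makes 53.2° with the vertical, i.e. θ = 90° − 53.2° = 36.8° to the horizontal. Measuring y along the incline from the free-surface line, vertical depth h = y·sinθ with sinθ = 0.599024.
The centroid lies 1.46/2 = 0.73 m below the top edge, so y_c = 5.2 + 0.73 = 5.93 m and h_c = 5.93 × 0.599024 = 3.55221 m.
A = 4.11 × 1.46 = 6.0006 m².
Resultant F = γ·h_c·A = 7.74009 × 3.55221 × 6.0006 = 164.983 kN.
I_c = b·h³/12 = 4.11 × 1.46³/12 = 1.06591 m⁴.
Centre of pressure: y_p = y_c + I_c/(y_c·A) = 5.93 + 1.06591/(5.93 × 6.0006) = 5.93 + 0.0299551 = 5.95996 m along the plane.
The resultant acts 0.73 + 0.0299551 = 0.759955 m (along the plate) below the hinge at the top edge, so the moment about the hinge is M = F × 0.759955 = 164.983 × 0.759955 = 125.38 kN·m.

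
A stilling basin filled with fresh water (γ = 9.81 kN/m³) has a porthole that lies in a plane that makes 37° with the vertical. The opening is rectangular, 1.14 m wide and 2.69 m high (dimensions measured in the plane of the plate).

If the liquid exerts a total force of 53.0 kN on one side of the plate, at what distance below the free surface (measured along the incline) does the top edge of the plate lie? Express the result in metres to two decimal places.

γ = 9.81 kN/m³.
A = 1.14 × 2.69 = 3.0666 m².
From F = γ·h_c·A, the centroid depth is h_c = 53.0/(9.81 × 3.0666) = 1.76177 m.
The plate makes 37° with the vertical, i.e. θ = 90° − 37° = 53° to the horizontal. Measuring y along the incline from the free-surface line, vertical depth h = y·sinθ with sinθ = 0.798636.
Along the incline, y_c = h_c/sinθ = 1.76177/0.798636 = 2.20597 m.
The centroid lies 2.69/2 = 1.345 m below the top edge, so the top edge sits at y_top = 2.20597 − 1.345 = 0.86097 m along the incline.

y_top ≈ 0.86 m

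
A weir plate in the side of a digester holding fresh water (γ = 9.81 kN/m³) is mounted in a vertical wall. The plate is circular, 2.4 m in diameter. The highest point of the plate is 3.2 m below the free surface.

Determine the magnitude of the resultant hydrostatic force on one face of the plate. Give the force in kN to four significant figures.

γ = 9.81 kN/m³.
The centroid is at the centre, 1.2 m below the top of the plate, so the centroid depth is h_c = 3.2 + 1.2 = 4.4 m.
A = π(1.2)² = 4.52389 m².
Resultant F = γ·h_c·A = 9.81 × 4.4 × 4.52389 = 195.269 kN.

F ≈ 195.3 kN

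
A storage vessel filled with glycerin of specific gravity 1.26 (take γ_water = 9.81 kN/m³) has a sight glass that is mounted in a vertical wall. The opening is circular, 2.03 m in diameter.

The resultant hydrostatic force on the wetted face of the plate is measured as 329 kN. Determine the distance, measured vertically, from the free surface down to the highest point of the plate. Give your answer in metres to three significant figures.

γ = 1.26 × 9.81 = 12.3606 kN/m³.
A = π(1.015)² = 3.23655 m².
From F = γ·h_c·A, the centroid depth is h_c = 329/(12.3606 × 3.23655) = 8.22383 m.
The centroid is at the centre, 1.015 m below the top of the plate, so the highest point sits at h_top = 8.22383 − 1.015 = 7.20883 m below the surface.

d_top ≈ 7.21 m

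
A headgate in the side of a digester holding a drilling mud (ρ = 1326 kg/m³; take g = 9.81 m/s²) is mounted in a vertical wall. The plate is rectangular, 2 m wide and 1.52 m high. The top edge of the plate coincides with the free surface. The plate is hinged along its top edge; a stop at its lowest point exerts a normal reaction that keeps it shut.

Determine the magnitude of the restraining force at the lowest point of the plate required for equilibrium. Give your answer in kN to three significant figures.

P ≈ 20.0 kN

γ = ρg = 1326 × 9.81 / 1000 = 13.00806 kN/m³.
The centroid lies 1.52/2 = 0.76 m below the top edge, so the centroid depth is h_c = 0.76 m.
A = 2 × 1.52 = 3.04 m².
Resultant F = γ·h_c·A = 13.00806 × 0.76 × 3.04 = 30.0538 kN.
I_c = b·h³/12 = 2 × 1.52³/12 = 0.585301 m⁴.
Centre of pressure: y_p = y_c + I_c/(y_c·A) = 0.76 + 0.585301/(0.76 × 3.04) = 0.76 + 0.253333 = 1.01333 m along the plane.
The resultant acts 0.76 + 0.253333 = 1.01333 m (along the plate) below the hinge at the top edge, so the moment about the hinge is M = F × 1.01333 = 30.0538 × 1.01333 = 30.4544 kN·m.
A normal force at the bottom, 1.52 m from the hinge, must supply this moment: P = 30.4544/1.52 = 20.0358 kN.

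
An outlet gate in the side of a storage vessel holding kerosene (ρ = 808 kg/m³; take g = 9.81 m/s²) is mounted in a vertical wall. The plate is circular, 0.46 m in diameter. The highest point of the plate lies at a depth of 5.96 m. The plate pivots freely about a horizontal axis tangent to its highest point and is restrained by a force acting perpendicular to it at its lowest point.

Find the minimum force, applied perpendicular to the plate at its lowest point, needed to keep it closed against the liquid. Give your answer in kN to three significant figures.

P ≈ 4.11 kN

γ = ρg = 808 × 9.81 / 1000 = 7.92648 kN/m³.
The centroid is at the centre, 0.23 m below the top of the plate, so the centroid depth is h_c = 5.96 + 0.23 = 6.19 m.
A = π(0.23)² = 0.16619 m².
Resultant F = γ·h_c·A = 7.92648 × 6.19 × 0.16619 = 8.1541 kN.
I_c = πr⁴/4 = π × 0.23⁴/4 = 0.00219787 m⁴.
Centre of pressure: y_p = y_c + I_c/(y_c·A) = 6.19 + 0.00219787/(6.19 × 0.16619) = 6.19 + 0.00213652 = 6.19214 m along the plane.
The resultant acts 0.23 + 0.00213652 = 0.232137 m (along the plate) below the hinge at the top edge, so the moment about the hinge is M = F × 0.232137 = 8.1541 × 0.232137 = 1.89287 kN·m.
A normal force at the bottom, 0.46 m from the hinge, must supply this moment: P = 1.89287/0.46 = 4.11493 kN.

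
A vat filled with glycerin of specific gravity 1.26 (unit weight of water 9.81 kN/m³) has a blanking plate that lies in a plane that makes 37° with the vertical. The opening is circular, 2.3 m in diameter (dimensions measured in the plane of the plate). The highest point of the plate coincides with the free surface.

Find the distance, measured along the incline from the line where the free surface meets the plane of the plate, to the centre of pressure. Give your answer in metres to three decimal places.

γ = 1.26 × 9.81 = 12.3606 kN/m³.
The plate makes 37° with the vertical, i.e. θ = 90° − 37° = 53° to the horizontal. Measuring y along the incline from the free-surface line, vertical depth h = y·sinθ with sinθ = 0.798636.
The centroid is at the centre, 1.15 m below the top of the plate, so y_c = 1.15 m and h_c = 1.15 × 0.798636 = 0.918431 m.
A = π(1.15)² = 4.15476 m².
Resultant F = γ·h_c·A = 12.3606 × 0.918431 × 4.15476 = 47.1663 kN.
I_c = πr⁴/4 = π × 1.15⁴/4 = 1.37367 m⁴.
Centre of pressure: y_p = y_c + I_c/(y_c·A) = 1.15 + 1.37367/(1.15 × 4.15476) = 1.15 + 0.287501 = 1.4375 m along the plane.

y_p = 1.438 m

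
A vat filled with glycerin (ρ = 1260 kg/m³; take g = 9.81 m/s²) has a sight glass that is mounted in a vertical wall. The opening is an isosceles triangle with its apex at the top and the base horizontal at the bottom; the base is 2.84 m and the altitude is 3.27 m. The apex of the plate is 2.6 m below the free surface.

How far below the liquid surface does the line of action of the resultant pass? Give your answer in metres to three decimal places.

γ = ρg = 1260 × 9.81 / 1000 = 12.3606 kN/m³.
With the apex up, the centroid sits 2h/3 = 2 × 3.27/3 = 2.18 m below the apex, so the centroid depth is h_c = 2.6 + 2.18 = 4.78 m.
A = ½ × 2.84 × 3.27 = 4.6434 m².
Resultant F = γ·h_c·A = 12.3606 × 4.78 × 4.6434 = 274.349 kN.
I_c = b·h³/36 = 2.84 × 3.27³/36 = 2.75841 m⁴.
Centre of pressure: y_p = y_c + I_c/(y_c·A) = 4.78 + 2.75841/(4.78 × 4.6434) = 4.78 + 0.124278 = 4.90428 m along the plane.

h_p = 4.904 m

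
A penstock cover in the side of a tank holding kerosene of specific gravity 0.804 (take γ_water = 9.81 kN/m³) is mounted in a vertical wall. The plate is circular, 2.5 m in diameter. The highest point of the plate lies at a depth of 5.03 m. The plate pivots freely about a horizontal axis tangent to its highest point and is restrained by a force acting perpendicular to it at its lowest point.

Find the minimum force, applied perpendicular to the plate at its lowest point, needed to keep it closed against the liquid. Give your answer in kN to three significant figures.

γ = 0.804 × 9.81 = 7.88724 kN/m³.
The centroid is at the centre, 1.25 m below the top of the plate, so the centroid depth is h_c = 5.03 + 1.25 = 6.28 m.
A = π(1.25)² = 4.90874 m².
Resultant F = γ·h_c·A = 7.88724 × 6.28 × 4.90874 = 243.139 kN.
I_c = πr⁴/4 = π × 1.25⁴/4 = 1.91748 m⁴.
Centre of pressure: y_p = y_c + I_c/(y_c·A) = 6.28 + 1.91748/(6.28 × 4.90874) = 6.28 + 0.0622015 = 6.3422 m along the plane.
The resultant acts 1.25 + 0.0622015 = 1.3122 m (along the plate) below the hinge at the top edge, so the moment about the hinge is M = F × 1.3122 = 243.139 × 1.3122 = 319.047 kN·m.
A normal force at the bottom, 2.5 m from the hinge, must supply this moment: P = 319.047/2.5 = 127.619 kN.

P ≈ 128 kN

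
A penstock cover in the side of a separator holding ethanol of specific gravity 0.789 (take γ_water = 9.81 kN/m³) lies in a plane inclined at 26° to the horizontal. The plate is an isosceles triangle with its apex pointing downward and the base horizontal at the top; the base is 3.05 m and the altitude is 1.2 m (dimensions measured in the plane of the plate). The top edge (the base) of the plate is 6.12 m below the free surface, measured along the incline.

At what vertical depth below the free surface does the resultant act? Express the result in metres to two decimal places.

γ = 0.789 × 9.81 = 7.74009 kN/m³.
Let θ = 26° be the plate's angle to the horizontal; measure y along the incline from where the plane meets the free surface. Vertical depth h = y·sinθ with sinθ = 0.438371.
With the apex down, the centroid sits h/3 = 1.2/3 = 0.4 m below the base (the top edge), so y_c = 6.12 + 0.4 = 6.52 m and h_c = 6.52 × 0.438371 = 2.85818 m.
A = ½ × 3.05 × 1.2 = 1.83 m².
Resultant F = γ·h_c·A = 7.74009 × 2.85818 × 1.83 = 40.4843 kN.
I_c = b·h³/36 = 3.05 × 1.2³/36 = 0.1464 m⁴.
Centre of pressure: y_p = y_c + I_c/(y_c·A) = 6.52 + 0.1464/(6.52 × 1.83) = 6.52 + 0.0122699 = 6.53227 m along the plane.
Vertically, h_p = y_p·sinθ = 6.53227 × 0.438371 = 2.86356 m.

h_p = 2.86 m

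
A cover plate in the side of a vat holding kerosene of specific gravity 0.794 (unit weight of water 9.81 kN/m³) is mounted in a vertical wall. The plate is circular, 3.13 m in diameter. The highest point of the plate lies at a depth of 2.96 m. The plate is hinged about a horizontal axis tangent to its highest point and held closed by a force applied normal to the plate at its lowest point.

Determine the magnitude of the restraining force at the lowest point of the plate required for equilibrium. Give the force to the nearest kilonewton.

P ≈ 147 kN

γ = 0.794 × 9.81 = 7.78914 kN/m³.
The centroid is at the centre, 1.565 m below the top of the plate, so the centroid depth is h_c = 2.96 + 1.565 = 4.525 m.
A = π(1.565)² = 7.69447 m².
Resultant F = γ·h_c·A = 7.78914 × 4.525 × 7.69447 = 271.198 kN.
I_c = πr⁴/4 = π × 1.565⁴/4 = 4.71137 m⁴.
Centre of pressure: y_p = y_c + I_c/(y_c·A) = 4.525 + 4.71137/(4.525 × 7.69447) = 4.525 + 0.135316 = 4.66032 m along the plane.
The resultant acts 1.565 + 0.135316 = 1.70032 m (along the plate) below the hinge at the top edge, so the moment about the hinge is M = F × 1.70032 = 271.198 × 1.70032 = 461.123 kN·m.
A normal force at the bottom, 3.13 m from the hinge, must supply this moment: P = 461.123/3.13 = 147.324 kN.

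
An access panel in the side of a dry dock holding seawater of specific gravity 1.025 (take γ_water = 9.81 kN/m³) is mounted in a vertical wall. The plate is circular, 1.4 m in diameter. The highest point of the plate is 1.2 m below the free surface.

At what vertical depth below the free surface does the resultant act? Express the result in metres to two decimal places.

h_p = 1.96 m

γ = 1.025 × 9.81 = 10.05525 kN/m³.
The centroid is at the centre, 0.7 m below the top of the plate, so the centroid depth is h_c = 1.2 + 0.7 = 1.9 m.
A = π(0.7)² = 1.53938 m².
Resultant F = γ·h_c·A = 10.05525 × 1.9 × 1.53938 = 29.4098 kN.
I_c = πr⁴/4 = π × 0.7⁴/4 = 0.188574 m⁴.
Centre of pressure: y_p = y_c + I_c/(y_c·A) = 1.9 + 0.188574/(1.9 × 1.53938) = 1.9 + 0.0644737 = 1.96447 m along the plane.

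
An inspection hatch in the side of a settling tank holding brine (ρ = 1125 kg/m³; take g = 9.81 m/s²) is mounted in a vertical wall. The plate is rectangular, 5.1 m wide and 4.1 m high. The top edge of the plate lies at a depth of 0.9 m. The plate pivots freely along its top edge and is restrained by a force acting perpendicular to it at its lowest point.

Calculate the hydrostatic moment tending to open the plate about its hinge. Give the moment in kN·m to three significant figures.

M ≈ 1720 kN·m

γ = ρg = 1125 × 9.81 / 1000 = 11.03625 kN/m³.
The centroid lies 4.1/2 = 2.05 m below the top edge, so the centroid depth is h_c = 0.9 + 2.05 = 2.95 m.
A = 5.1 × 4.1 = 20.91 m².
Resultant F = γ·h_c·A = 11.03625 × 2.95 × 20.91 = 680.766 kN.
I_c = b·h³/12 = 5.1 × 4.1³/12 = 29.2914 m⁴.
Centre of pressure: y_p = y_c + I_c/(y_c·A) = 2.95 + 29.2914/(2.95 × 20.91) = 2.95 + 0.474858 = 3.42486 m along the plane.
The resultant acts 2.05 + 0.474858 = 2.52486 m (along the plate) below the hinge at the top edge, so the moment about the hinge is M = F × 2.52486 = 680.766 × 2.52486 = 1718.84 kN·m.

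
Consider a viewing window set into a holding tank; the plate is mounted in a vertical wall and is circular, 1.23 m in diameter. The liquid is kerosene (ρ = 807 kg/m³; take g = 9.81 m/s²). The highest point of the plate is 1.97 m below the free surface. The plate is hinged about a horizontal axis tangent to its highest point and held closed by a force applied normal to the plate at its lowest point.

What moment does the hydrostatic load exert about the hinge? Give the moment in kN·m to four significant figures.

M ≈ 15.84 kN·m

γ = ρg = 807 × 9.81 / 1000 = 7.91667 kN/m³.
The centroid is at the centre, 0.615 m below the top of the plate, so the centroid depth is h_c = 1.97 + 0.615 = 2.585 m.
A = π(0.615)² = 1.18823 m².
Resultant F = γ·h_c·A = 7.91667 × 2.585 × 1.18823 = 24.3166 kN.
I_c = πr⁴/4 = π × 0.615⁴/4 = 0.112354 m⁴.
Centre of pressure: y_p = y_c + I_c/(y_c·A) = 2.585 + 0.112354/(2.585 × 1.18823) = 2.585 + 0.0365786 = 2.62158 m along the plane.
The resultant acts 0.615 + 0.0365786 = 0.651579 m (along the plate) below the hinge at the top edge, so the moment about the hinge is M = F × 0.651579 = 24.3166 × 0.651579 = 15.8442 kN·m.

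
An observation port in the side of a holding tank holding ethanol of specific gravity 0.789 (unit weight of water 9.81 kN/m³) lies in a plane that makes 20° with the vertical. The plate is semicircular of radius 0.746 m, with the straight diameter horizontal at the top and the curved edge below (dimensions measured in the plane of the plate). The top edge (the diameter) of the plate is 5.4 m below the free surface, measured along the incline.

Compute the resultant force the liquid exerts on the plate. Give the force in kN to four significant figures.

γ = 0.789 × 9.81 = 7.74009 kN/m³.
The plate makes 20° with the vertical, i.e. θ = 90° − 20° = 70° to the horizontal. Measuring y along the incline from the free-surface line, vertical depth h = y·sinθ with sinθ = 0.939693.
The centroid of a semicircle lies 4r/(3π) = 0.316612 m from the diameter, here below the top edge, so y_c = 5.4 + 0.316612 = 5.71661 m and h_c = 5.71661 × 0.939693 = 5.37186 m.
A = πr²/2 = π × 0.746²/2 = 0.874173 m².
Resultant F = γ·h_c·A = 7.74009 × 5.37186 × 0.874173 = 36.347 kN.

F ≈ 36.35 kN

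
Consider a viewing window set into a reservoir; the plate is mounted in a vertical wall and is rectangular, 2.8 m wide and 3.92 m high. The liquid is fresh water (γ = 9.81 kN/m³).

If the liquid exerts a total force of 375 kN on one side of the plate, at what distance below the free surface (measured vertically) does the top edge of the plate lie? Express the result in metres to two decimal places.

γ = 9.81 kN/m³.
A = 2.8 × 3.92 = 10.976 m².
From F = γ·h_c·A, the centroid depth is h_c = 375/(9.81 × 10.976) = 3.48272 m.
The centroid lies 3.92/2 = 1.96 m below the top edge, so the top edge sits at h_top = 3.48272 − 1.96 = 1.52272 m below the surface.

d_top ≈ 1.52 m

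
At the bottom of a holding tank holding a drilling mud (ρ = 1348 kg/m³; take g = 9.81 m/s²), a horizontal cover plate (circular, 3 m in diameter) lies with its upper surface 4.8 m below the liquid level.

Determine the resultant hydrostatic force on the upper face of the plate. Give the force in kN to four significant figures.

γ = ρg = 1348 × 9.81 / 1000 = 13.22388 kN/m³.
The plate is horizontal, so pressure is uniform at p = γ·h = 13.22388 × 4.8 = 63.4746 kN/m².
A = π(1.5)² = 7.06858 m².
F = p·A = 63.4746 × 7.06858 = 448.675 kN.

F ≈ 448.7 kN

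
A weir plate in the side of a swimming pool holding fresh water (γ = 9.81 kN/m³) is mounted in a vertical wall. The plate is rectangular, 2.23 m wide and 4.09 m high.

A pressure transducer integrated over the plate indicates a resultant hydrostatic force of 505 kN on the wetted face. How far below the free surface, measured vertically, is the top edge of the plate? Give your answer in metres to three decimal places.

d_top ≈ 3.599 m

γ = 9.81 kN/m³.
A = 2.23 × 4.09 = 9.1207 m².
From F = γ·h_c·A, the centroid depth is h_c = 505/(9.81 × 9.1207) = 5.64409 m.
The centroid lies 4.09/2 = 2.045 m below the top edge, so the top edge sits at h_top = 5.64409 − 2.045 = 3.59909 m below the surface.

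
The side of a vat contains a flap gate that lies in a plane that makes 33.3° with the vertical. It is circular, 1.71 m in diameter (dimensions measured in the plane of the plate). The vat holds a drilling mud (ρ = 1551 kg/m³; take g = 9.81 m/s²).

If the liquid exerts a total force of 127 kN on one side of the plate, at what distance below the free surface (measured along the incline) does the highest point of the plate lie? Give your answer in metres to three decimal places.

y_top ≈ 3.493 m

γ = ρg = 1551 × 9.81 / 1000 = 15.21531 kN/m³.
A = π(0.855)² = 2.29658 m².
From F = γ·h_c·A, the centroid depth is h_c = 127/(15.21531 × 2.29658) = 3.63447 m.
The plate makes 33.3° with the vertical, i.e. θ = 90° − 33.3° = 56.7° to the horizontal. Measuring y along the incline from the free-surface line, vertical depth h = y·sinθ with sinθ = 0.835807.
Along the incline, y_c = h_c/sinθ = 3.63447/0.835807 = 4.34846 m.
The centroid is at the centre, 0.855 m below the top of the plate, so the highest point sits at y_top = 4.34846 − 0.855 = 3.49346 m along the incline.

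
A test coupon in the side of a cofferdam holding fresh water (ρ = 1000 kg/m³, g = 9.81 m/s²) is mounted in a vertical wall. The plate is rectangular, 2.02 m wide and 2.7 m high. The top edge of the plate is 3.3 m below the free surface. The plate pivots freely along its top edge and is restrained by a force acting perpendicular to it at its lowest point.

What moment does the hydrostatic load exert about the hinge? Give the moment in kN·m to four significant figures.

γ = ρg = 1000 × 9.81 = 9810 N/m³ = 9.81 kN/m³.
The centroid lies 2.7/2 = 1.35 m below the top edge, so the centroid depth is h_c = 3.3 + 1.35 = 4.65 m.
A = 2.02 × 2.7 = 5.454 m².
Resultant F = γ·h_c·A = 9.81 × 4.65 × 5.454 = 248.792 kN.
I_c = b·h³/12 = 2.02 × 2.7³/12 = 3.31331 m⁴.
Centre of pressure: y_p = y_c + I_c/(y_c·A) = 4.65 + 3.31331/(4.65 × 5.454) = 4.65 + 0.130645 = 4.78065 m along the plane.
The resultant acts 1.35 + 0.130645 = 1.48064 m (along the plate) below the hinge at the top edge, so the moment about the hinge is M = F × 1.48064 = 248.792 × 1.48064 = 368.371 kN·m.

M ≈ 368.4 kN·m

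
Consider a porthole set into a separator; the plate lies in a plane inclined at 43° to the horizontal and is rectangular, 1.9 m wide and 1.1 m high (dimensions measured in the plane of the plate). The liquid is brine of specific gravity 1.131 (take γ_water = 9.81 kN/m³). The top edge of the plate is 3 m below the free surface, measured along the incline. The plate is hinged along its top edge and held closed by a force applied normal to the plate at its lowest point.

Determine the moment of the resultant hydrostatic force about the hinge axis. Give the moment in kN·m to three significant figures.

M ≈ 32.5 kN·m

γ = 1.131 × 9.81 = 11.09511 kN/m³.
Let θ = 43° be the plate's angle to the horizontal; measure y along the incline from where the plane meets the free surface. Vertical depth h = y·sinθ with sinθ = 0.681998.
The centroid lies 1.1/2 = 0.55 m below the top edge, so y_c = 3 + 0.55 = 3.55 m and h_c = 3.55 × 0.681998 = 2.42109 m.
A = 1.9 × 1.1 = 2.09 m².
Resultant F = γ·h_c·A = 11.09511 × 2.42109 × 2.09 = 56.1421 kN.
I_c = b·h³/12 = 1.9 × 1.1³/12 = 0.210742 m⁴.
Centre of pressure: y_p = y_c + I_c/(y_c·A) = 3.55 + 0.210742/(3.55 × 2.09) = 3.55 + 0.0284038 = 3.5784 m along the plane.
The resultant acts 0.55 + 0.0284038 = 0.578404 m (along the plate) below the hinge at the top edge, so the moment about the hinge is M = F × 0.578404 = 56.1421 × 0.578404 = 32.4728 kN·m.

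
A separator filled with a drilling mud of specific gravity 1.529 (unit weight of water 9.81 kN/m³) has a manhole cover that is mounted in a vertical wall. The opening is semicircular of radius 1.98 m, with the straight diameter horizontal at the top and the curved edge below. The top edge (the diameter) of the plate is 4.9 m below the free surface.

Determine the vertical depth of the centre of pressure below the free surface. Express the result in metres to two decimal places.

h_p = 5.79 m

γ = 1.529 × 9.81 = 14.99949 kN/m³.
The centroid of a semicircle lies 4r/(3π) = 0.840338 m from the diameter, here below the top edge, so the centroid depth is h_c = 4.9 + 0.840338 = 5.74034 m.
A = πr²/2 = π × 1.98²/2 = 6.15815 m².
Resultant F = γ·h_c·A = 14.99949 × 5.74034 × 6.15815 = 530.23 kN.
I_c = (π/8 − 8/(9π))·r⁴ = 0.109757 × 1.98⁴ = 1.68691 m⁴.
Centre of pressure: y_p = y_c + I_c/(y_c·A) = 5.74034 + 1.68691/(5.74034 × 6.15815) = 5.74034 + 0.0477204 = 5.78806 m along the plane.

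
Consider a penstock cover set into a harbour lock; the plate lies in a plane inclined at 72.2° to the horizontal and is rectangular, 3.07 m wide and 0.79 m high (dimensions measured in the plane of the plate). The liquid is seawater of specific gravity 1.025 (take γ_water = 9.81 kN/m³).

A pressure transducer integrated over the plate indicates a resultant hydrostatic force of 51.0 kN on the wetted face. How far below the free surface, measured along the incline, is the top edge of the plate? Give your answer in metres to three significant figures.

γ = 1.025 × 9.81 = 10.05525 kN/m³.
A = 3.07 × 0.79 = 2.4253 m².
From F = γ·h_c·A, the centroid depth is h_c = 51.0/(10.05525 × 2.4253) = 2.09128 m.
Let θ = 72.2° be the plate's angle to the horizontal; measure y along the incline from where the plane meets the free surface. Vertical depth h = y·sinθ with sinθ = 0.952129.
Along the incline, y_c = h_c/sinθ = 2.09128/0.952129 = 2.19643 m.
The centroid lies 0.79/2 = 0.395 m below the top edge, so the top edge sits at y_top = 2.19643 − 0.395 = 1.80143 m along the incline.

y_top ≈ 1.80 m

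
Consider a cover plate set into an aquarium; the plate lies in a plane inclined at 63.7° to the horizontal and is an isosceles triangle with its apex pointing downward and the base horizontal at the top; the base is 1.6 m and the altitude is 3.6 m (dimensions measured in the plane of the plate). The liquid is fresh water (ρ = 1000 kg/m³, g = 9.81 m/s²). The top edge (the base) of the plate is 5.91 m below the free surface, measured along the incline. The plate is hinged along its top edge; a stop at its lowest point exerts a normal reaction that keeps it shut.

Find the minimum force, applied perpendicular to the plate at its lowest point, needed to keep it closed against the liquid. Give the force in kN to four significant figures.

P ≈ 65.09 kN

γ = ρg = 1000 × 9.81 = 9810 N/m³ = 9.81 kN/m³.
Let θ = 63.7° be the plate's angle to the horizontal; measure y along the incline from where the plane meets the free surface. Vertical depth h = y·sinθ with sinθ = 0.896486.
With the apex down, the centroid sits h/3 = 3.6/3 = 1.2 m below the base (the top edge), so y_c = 5.91 + 1.2 = 7.11 m and h_c = 7.11 × 0.896486 = 6.37402 m.
A = ½ × 1.6 × 3.6 = 2.88 m².
Resultant F = γ·h_c·A = 9.81 × 6.37402 × 2.88 = 180.084 kN.
I_c = b·h³/36 = 1.6 × 3.6³/36 = 2.0736 m⁴.
Centre of pressure: y_p = y_c + I_c/(y_c·A) = 7.11 + 2.0736/(7.11 × 2.88) = 7.11 + 0.101266 = 7.21127 m along the plane.
The resultant acts 1.2 + 0.101266 = 1.30127 m (along the plate) below the hinge at the top edge, so the moment about the hinge is M = F × 1.30127 = 180.084 × 1.30127 = 234.338 kN·m.
A normal force at the bottom, 3.6 m from the hinge, must supply this moment: P = 234.338/3.6 = 65.0939 kN.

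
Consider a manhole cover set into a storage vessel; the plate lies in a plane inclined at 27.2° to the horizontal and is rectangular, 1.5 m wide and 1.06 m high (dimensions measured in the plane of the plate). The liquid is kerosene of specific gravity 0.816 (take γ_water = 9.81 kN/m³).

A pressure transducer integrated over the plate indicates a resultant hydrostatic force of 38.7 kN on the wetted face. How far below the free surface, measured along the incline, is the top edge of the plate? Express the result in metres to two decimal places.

γ = 0.816 × 9.81 = 8.00496 kN/m³.
A = 1.5 × 1.06 = 1.59 m².
From F = γ·h_c·A, the centroid depth is h_c = 38.7/(8.00496 × 1.59) = 3.04057 m.
Let θ = 27.2° be the plate's angle to the horizontal; measure y along the incline from where the plane meets the free surface. Vertical depth h = y·sinθ with sinθ = 0.457098.
Along the incline, y_c = h_c/sinθ = 3.04057/0.457098 = 6.6519 m.
The centroid lies 1.06/2 = 0.53 m below the top edge, so the top edge sits at y_top = 6.6519 − 0.53 = 6.1219 m along the incline.

y_top ≈ 6.12 m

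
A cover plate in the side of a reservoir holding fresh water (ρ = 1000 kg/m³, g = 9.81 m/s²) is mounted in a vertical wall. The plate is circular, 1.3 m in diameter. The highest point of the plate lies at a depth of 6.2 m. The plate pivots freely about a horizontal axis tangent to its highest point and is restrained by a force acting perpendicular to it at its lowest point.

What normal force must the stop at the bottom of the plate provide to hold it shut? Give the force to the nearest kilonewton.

γ = ρg = 1000 × 9.81 = 9810 N/m³ = 9.81 kN/m³.
The centroid is at the centre, 0.65 m below the top of the plate, so the centroid depth is h_c = 6.2 + 0.65 = 6.85 m.
A = π(0.65)² = 1.32732 m².
Resultant F = γ·h_c·A = 9.81 × 6.85 × 1.32732 = 89.1939 kN.
I_c = πr⁴/4 = π × 0.65⁴/4 = 0.140198 m⁴.
Centre of pressure: y_p = y_c + I_c/(y_c·A) = 6.85 + 0.140198/(6.85 × 1.32732) = 6.85 + 0.0154197 = 6.86542 m along the plane.
The resultant acts 0.65 + 0.0154197 = 0.66542 m (along the plate) below the hinge at the top edge, so the moment about the hinge is M = F × 0.66542 = 89.1939 × 0.66542 = 59.3514 kN·m.
A normal force at the bottom, 1.3 m from the hinge, must supply this moment: P = 59.3514/1.3 = 45.6549 kN.

P ≈ 46 kN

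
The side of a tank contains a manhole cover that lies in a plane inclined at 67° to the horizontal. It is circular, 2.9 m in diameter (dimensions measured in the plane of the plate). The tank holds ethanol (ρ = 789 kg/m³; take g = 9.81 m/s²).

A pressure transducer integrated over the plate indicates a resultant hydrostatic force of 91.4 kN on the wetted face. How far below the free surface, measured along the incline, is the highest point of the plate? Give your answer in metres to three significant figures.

γ = ρg = 789 × 9.81 / 1000 = 7.74009 kN/m³.
A = π(1.45)² = 6.6052 m².
From F = γ·h_c·A, the centroid depth is h_c = 91.4/(7.74009 × 6.6052) = 1.78778 m.
Let θ = 67° be the plate's angle to the horizontal; measure y along the incline from where the plane meets the free surface. Vertical depth h = y·sinθ with sinθ = 0.920505.
Along the incline, y_c = h_c/sinθ = 1.78778/0.920505 = 1.94217 m.
The centroid is at the centre, 1.45 m below the top of the plate, so the highest point sits at y_top = 1.94217 − 1.45 = 0.49217 m along the incline.

y_top ≈ 0.492 m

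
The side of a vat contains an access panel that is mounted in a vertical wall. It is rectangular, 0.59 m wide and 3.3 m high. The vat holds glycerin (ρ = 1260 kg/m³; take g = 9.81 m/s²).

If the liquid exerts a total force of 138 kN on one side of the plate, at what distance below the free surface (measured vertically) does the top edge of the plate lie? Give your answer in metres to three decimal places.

γ = ρg = 1260 × 9.81 / 1000 = 12.3606 kN/m³.
A = 0.59 × 3.3 = 1.947 m².
From F = γ·h_c·A, the centroid depth is h_c = 138/(12.3606 × 1.947) = 5.73421 m.
The centroid lies 3.3/2 = 1.65 m below the top edge, so the top edge sits at h_top = 5.73421 − 1.65 = 4.08421 m below the surface.

d_top ≈ 4.084 m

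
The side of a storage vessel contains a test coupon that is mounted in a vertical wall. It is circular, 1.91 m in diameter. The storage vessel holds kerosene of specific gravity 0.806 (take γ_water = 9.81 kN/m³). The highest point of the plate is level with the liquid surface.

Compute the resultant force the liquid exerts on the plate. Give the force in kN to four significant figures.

γ = 0.806 × 9.81 = 7.90686 kN/m³.
The centroid is at the centre, 0.955 m below the top of the plate, so the centroid depth is h_c = 0.955 m.
A = π(0.955)² = 2.86521 m².
Resultant F = γ·h_c·A = 7.90686 × 0.955 × 2.86521 = 21.6353 kN.

F ≈ 21.64 kN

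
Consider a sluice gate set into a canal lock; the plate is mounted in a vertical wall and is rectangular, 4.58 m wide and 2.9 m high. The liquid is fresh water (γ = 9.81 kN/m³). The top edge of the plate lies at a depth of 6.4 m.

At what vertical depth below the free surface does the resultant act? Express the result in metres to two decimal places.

γ = 9.81 kN/m³.
The centroid lies 2.9/2 = 1.45 m below the top edge, so the centroid depth is h_c = 6.4 + 1.45 = 7.85 m.
A = 4.58 × 2.9 = 13.282 m².
Resultant F = γ·h_c·A = 9.81 × 7.85 × 13.282 = 1022.83 kN.
I_c = b·h³/12 = 4.58 × 2.9³/12 = 9.30847 m⁴.
Centre of pressure: y_p = y_c + I_c/(y_c·A) = 7.85 + 9.30847/(7.85 × 13.282) = 7.85 + 0.0892781 = 7.93928 m along the plane.

h_p = 7.94 m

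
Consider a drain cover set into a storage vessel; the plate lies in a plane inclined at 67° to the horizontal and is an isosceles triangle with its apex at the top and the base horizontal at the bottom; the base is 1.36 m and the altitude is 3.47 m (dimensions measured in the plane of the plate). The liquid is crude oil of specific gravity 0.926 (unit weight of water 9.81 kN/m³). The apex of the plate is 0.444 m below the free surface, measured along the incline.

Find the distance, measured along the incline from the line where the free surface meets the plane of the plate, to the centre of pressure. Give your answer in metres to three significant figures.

y_p = 3.00 m

γ = 0.926 × 9.81 = 9.08406 kN/m³.
Let θ = 67° be the plate's angle to the horizontal; measure y along the incline from where the plane meets the free surface. Vertical depth h = y·sinθ with sinθ = 0.920505.
With the apex up, the centroid sits 2h/3 = 2 × 3.47/3 = 2.31333 m below the apex, so y_c = 0.444 + 2.31333 = 2.75733 m and h_c = 2.75733 × 0.920505 = 2.53814 m.
A = ½ × 1.36 × 3.47 = 2.3596 m².
Resultant F = γ·h_c·A = 9.08406 × 2.53814 × 2.3596 = 54.4044 kN.
I_c = b·h³/36 = 1.36 × 3.47³/36 = 1.57843 m⁴.
Centre of pressure: y_p = y_c + I_c/(y_c·A) = 2.75733 + 1.57843/(2.75733 × 2.3596) = 2.75733 + 0.242604 = 2.99993 m along the plane.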